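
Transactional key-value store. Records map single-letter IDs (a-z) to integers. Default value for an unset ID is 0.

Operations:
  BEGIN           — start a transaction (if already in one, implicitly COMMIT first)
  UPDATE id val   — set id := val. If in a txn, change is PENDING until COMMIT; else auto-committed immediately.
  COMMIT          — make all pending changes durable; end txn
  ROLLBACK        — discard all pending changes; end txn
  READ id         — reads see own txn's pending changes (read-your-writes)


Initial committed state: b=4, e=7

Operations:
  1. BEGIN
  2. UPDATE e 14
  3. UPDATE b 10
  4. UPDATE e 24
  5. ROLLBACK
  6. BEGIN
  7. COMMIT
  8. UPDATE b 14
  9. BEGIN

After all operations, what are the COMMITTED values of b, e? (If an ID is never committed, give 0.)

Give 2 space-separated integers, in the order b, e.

Initial committed: {b=4, e=7}
Op 1: BEGIN: in_txn=True, pending={}
Op 2: UPDATE e=14 (pending; pending now {e=14})
Op 3: UPDATE b=10 (pending; pending now {b=10, e=14})
Op 4: UPDATE e=24 (pending; pending now {b=10, e=24})
Op 5: ROLLBACK: discarded pending ['b', 'e']; in_txn=False
Op 6: BEGIN: in_txn=True, pending={}
Op 7: COMMIT: merged [] into committed; committed now {b=4, e=7}
Op 8: UPDATE b=14 (auto-commit; committed b=14)
Op 9: BEGIN: in_txn=True, pending={}
Final committed: {b=14, e=7}

Answer: 14 7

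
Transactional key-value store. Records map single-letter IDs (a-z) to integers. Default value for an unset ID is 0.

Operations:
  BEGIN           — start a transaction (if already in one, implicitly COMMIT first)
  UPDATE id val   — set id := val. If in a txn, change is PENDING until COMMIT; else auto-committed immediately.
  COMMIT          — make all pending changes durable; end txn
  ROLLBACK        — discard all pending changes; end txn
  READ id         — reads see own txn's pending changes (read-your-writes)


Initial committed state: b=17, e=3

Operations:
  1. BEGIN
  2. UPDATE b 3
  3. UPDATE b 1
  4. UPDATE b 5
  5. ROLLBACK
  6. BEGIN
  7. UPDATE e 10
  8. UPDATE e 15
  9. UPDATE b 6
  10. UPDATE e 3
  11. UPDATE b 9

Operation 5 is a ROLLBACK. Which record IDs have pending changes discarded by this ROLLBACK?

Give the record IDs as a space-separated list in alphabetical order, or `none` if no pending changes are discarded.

Initial committed: {b=17, e=3}
Op 1: BEGIN: in_txn=True, pending={}
Op 2: UPDATE b=3 (pending; pending now {b=3})
Op 3: UPDATE b=1 (pending; pending now {b=1})
Op 4: UPDATE b=5 (pending; pending now {b=5})
Op 5: ROLLBACK: discarded pending ['b']; in_txn=False
Op 6: BEGIN: in_txn=True, pending={}
Op 7: UPDATE e=10 (pending; pending now {e=10})
Op 8: UPDATE e=15 (pending; pending now {e=15})
Op 9: UPDATE b=6 (pending; pending now {b=6, e=15})
Op 10: UPDATE e=3 (pending; pending now {b=6, e=3})
Op 11: UPDATE b=9 (pending; pending now {b=9, e=3})
ROLLBACK at op 5 discards: ['b']

Answer: b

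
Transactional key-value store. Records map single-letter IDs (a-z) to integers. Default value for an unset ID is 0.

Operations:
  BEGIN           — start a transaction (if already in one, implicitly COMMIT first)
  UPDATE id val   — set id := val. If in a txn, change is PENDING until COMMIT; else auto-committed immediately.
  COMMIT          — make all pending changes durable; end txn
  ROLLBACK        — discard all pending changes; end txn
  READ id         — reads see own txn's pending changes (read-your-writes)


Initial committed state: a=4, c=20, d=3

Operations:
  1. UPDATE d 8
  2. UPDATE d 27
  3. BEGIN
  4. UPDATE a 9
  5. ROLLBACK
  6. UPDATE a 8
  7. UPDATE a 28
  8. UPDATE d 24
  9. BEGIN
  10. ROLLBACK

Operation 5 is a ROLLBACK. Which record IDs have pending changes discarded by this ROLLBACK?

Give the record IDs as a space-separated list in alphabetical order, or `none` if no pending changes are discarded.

Initial committed: {a=4, c=20, d=3}
Op 1: UPDATE d=8 (auto-commit; committed d=8)
Op 2: UPDATE d=27 (auto-commit; committed d=27)
Op 3: BEGIN: in_txn=True, pending={}
Op 4: UPDATE a=9 (pending; pending now {a=9})
Op 5: ROLLBACK: discarded pending ['a']; in_txn=False
Op 6: UPDATE a=8 (auto-commit; committed a=8)
Op 7: UPDATE a=28 (auto-commit; committed a=28)
Op 8: UPDATE d=24 (auto-commit; committed d=24)
Op 9: BEGIN: in_txn=True, pending={}
Op 10: ROLLBACK: discarded pending []; in_txn=False
ROLLBACK at op 5 discards: ['a']

Answer: a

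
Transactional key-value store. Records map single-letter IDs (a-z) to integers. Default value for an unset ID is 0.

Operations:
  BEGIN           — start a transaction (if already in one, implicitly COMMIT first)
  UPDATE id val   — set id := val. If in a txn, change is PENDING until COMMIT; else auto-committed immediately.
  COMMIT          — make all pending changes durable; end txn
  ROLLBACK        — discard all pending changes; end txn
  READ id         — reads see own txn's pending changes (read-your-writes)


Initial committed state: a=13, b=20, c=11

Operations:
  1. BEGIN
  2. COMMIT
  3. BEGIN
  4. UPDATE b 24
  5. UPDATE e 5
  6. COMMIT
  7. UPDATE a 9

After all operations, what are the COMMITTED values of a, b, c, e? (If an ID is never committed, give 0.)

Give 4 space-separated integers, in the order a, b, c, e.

Answer: 9 24 11 5

Derivation:
Initial committed: {a=13, b=20, c=11}
Op 1: BEGIN: in_txn=True, pending={}
Op 2: COMMIT: merged [] into committed; committed now {a=13, b=20, c=11}
Op 3: BEGIN: in_txn=True, pending={}
Op 4: UPDATE b=24 (pending; pending now {b=24})
Op 5: UPDATE e=5 (pending; pending now {b=24, e=5})
Op 6: COMMIT: merged ['b', 'e'] into committed; committed now {a=13, b=24, c=11, e=5}
Op 7: UPDATE a=9 (auto-commit; committed a=9)
Final committed: {a=9, b=24, c=11, e=5}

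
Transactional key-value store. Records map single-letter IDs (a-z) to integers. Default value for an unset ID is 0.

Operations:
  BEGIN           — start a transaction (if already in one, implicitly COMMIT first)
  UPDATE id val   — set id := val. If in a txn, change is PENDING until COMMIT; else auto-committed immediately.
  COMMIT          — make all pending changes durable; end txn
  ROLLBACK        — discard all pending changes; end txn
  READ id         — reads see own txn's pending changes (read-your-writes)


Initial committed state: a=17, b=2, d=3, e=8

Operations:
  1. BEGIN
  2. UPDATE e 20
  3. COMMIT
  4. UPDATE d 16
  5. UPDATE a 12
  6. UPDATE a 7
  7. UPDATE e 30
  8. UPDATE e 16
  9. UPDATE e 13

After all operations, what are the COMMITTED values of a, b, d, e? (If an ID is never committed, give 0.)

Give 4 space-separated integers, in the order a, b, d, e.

Initial committed: {a=17, b=2, d=3, e=8}
Op 1: BEGIN: in_txn=True, pending={}
Op 2: UPDATE e=20 (pending; pending now {e=20})
Op 3: COMMIT: merged ['e'] into committed; committed now {a=17, b=2, d=3, e=20}
Op 4: UPDATE d=16 (auto-commit; committed d=16)
Op 5: UPDATE a=12 (auto-commit; committed a=12)
Op 6: UPDATE a=7 (auto-commit; committed a=7)
Op 7: UPDATE e=30 (auto-commit; committed e=30)
Op 8: UPDATE e=16 (auto-commit; committed e=16)
Op 9: UPDATE e=13 (auto-commit; committed e=13)
Final committed: {a=7, b=2, d=16, e=13}

Answer: 7 2 16 13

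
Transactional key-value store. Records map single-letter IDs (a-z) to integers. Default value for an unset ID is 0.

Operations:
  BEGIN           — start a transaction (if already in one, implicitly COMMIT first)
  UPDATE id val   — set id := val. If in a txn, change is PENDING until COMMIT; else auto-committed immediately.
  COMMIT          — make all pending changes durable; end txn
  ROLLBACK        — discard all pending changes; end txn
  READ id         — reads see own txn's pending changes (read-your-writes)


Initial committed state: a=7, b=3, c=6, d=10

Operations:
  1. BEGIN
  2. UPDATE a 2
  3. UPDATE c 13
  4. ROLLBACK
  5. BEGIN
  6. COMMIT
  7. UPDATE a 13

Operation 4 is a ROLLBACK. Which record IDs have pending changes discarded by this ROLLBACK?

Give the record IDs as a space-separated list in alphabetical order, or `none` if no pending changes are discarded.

Initial committed: {a=7, b=3, c=6, d=10}
Op 1: BEGIN: in_txn=True, pending={}
Op 2: UPDATE a=2 (pending; pending now {a=2})
Op 3: UPDATE c=13 (pending; pending now {a=2, c=13})
Op 4: ROLLBACK: discarded pending ['a', 'c']; in_txn=False
Op 5: BEGIN: in_txn=True, pending={}
Op 6: COMMIT: merged [] into committed; committed now {a=7, b=3, c=6, d=10}
Op 7: UPDATE a=13 (auto-commit; committed a=13)
ROLLBACK at op 4 discards: ['a', 'c']

Answer: a c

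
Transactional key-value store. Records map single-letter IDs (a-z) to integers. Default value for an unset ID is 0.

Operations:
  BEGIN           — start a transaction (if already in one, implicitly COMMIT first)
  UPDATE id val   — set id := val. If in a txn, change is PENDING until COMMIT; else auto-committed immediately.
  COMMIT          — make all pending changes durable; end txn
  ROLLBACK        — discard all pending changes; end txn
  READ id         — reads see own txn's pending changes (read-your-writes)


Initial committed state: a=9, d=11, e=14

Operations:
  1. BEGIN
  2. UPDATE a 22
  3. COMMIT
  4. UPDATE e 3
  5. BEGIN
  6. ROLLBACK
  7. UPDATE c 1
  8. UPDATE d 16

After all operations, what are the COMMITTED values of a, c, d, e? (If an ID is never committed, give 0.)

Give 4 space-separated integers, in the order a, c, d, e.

Initial committed: {a=9, d=11, e=14}
Op 1: BEGIN: in_txn=True, pending={}
Op 2: UPDATE a=22 (pending; pending now {a=22})
Op 3: COMMIT: merged ['a'] into committed; committed now {a=22, d=11, e=14}
Op 4: UPDATE e=3 (auto-commit; committed e=3)
Op 5: BEGIN: in_txn=True, pending={}
Op 6: ROLLBACK: discarded pending []; in_txn=False
Op 7: UPDATE c=1 (auto-commit; committed c=1)
Op 8: UPDATE d=16 (auto-commit; committed d=16)
Final committed: {a=22, c=1, d=16, e=3}

Answer: 22 1 16 3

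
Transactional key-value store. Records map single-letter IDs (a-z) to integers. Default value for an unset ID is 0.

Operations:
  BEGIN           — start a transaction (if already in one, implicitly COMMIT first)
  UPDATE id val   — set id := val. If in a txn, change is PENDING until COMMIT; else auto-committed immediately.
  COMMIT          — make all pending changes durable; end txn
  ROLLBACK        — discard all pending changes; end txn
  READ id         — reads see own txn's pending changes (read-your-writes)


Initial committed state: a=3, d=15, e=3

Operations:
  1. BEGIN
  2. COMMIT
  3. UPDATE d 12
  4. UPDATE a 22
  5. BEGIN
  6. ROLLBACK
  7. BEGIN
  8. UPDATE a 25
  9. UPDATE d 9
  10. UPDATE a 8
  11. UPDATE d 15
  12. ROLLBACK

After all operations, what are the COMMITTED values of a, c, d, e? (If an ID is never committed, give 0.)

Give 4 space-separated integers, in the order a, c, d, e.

Answer: 22 0 12 3

Derivation:
Initial committed: {a=3, d=15, e=3}
Op 1: BEGIN: in_txn=True, pending={}
Op 2: COMMIT: merged [] into committed; committed now {a=3, d=15, e=3}
Op 3: UPDATE d=12 (auto-commit; committed d=12)
Op 4: UPDATE a=22 (auto-commit; committed a=22)
Op 5: BEGIN: in_txn=True, pending={}
Op 6: ROLLBACK: discarded pending []; in_txn=False
Op 7: BEGIN: in_txn=True, pending={}
Op 8: UPDATE a=25 (pending; pending now {a=25})
Op 9: UPDATE d=9 (pending; pending now {a=25, d=9})
Op 10: UPDATE a=8 (pending; pending now {a=8, d=9})
Op 11: UPDATE d=15 (pending; pending now {a=8, d=15})
Op 12: ROLLBACK: discarded pending ['a', 'd']; in_txn=False
Final committed: {a=22, d=12, e=3}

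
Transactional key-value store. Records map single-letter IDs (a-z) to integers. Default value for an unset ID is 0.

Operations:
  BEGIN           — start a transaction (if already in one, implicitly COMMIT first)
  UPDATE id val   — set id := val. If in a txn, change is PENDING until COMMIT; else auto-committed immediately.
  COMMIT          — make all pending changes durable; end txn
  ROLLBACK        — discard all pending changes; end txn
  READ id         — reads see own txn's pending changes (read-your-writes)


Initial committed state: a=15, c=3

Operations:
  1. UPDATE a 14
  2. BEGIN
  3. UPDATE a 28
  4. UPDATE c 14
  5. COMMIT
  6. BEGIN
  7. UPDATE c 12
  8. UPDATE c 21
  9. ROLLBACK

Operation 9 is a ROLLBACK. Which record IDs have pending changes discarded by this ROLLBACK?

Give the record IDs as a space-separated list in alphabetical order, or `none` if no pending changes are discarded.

Answer: c

Derivation:
Initial committed: {a=15, c=3}
Op 1: UPDATE a=14 (auto-commit; committed a=14)
Op 2: BEGIN: in_txn=True, pending={}
Op 3: UPDATE a=28 (pending; pending now {a=28})
Op 4: UPDATE c=14 (pending; pending now {a=28, c=14})
Op 5: COMMIT: merged ['a', 'c'] into committed; committed now {a=28, c=14}
Op 6: BEGIN: in_txn=True, pending={}
Op 7: UPDATE c=12 (pending; pending now {c=12})
Op 8: UPDATE c=21 (pending; pending now {c=21})
Op 9: ROLLBACK: discarded pending ['c']; in_txn=False
ROLLBACK at op 9 discards: ['c']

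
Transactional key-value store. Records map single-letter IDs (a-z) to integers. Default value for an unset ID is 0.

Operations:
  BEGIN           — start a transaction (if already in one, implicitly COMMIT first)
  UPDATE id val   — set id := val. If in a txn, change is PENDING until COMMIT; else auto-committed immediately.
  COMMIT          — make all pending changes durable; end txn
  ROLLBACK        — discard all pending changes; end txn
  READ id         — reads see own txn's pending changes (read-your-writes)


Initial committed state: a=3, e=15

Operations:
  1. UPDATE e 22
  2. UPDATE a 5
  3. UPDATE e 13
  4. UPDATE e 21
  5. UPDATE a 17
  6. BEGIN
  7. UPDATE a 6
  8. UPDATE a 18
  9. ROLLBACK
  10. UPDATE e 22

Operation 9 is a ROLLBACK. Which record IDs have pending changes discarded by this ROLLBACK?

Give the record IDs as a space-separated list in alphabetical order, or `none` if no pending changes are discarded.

Answer: a

Derivation:
Initial committed: {a=3, e=15}
Op 1: UPDATE e=22 (auto-commit; committed e=22)
Op 2: UPDATE a=5 (auto-commit; committed a=5)
Op 3: UPDATE e=13 (auto-commit; committed e=13)
Op 4: UPDATE e=21 (auto-commit; committed e=21)
Op 5: UPDATE a=17 (auto-commit; committed a=17)
Op 6: BEGIN: in_txn=True, pending={}
Op 7: UPDATE a=6 (pending; pending now {a=6})
Op 8: UPDATE a=18 (pending; pending now {a=18})
Op 9: ROLLBACK: discarded pending ['a']; in_txn=False
Op 10: UPDATE e=22 (auto-commit; committed e=22)
ROLLBACK at op 9 discards: ['a']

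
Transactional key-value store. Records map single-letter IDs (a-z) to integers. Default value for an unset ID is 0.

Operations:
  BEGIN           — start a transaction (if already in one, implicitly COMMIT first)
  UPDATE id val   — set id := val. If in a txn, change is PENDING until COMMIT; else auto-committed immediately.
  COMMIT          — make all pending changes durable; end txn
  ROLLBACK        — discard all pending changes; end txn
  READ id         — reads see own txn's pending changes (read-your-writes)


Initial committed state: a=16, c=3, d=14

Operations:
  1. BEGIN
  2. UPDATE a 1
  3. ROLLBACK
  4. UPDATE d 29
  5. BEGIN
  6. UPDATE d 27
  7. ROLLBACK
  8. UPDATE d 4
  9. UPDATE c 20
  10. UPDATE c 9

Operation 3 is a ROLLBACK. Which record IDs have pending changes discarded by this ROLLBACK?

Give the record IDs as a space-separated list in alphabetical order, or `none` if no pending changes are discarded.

Initial committed: {a=16, c=3, d=14}
Op 1: BEGIN: in_txn=True, pending={}
Op 2: UPDATE a=1 (pending; pending now {a=1})
Op 3: ROLLBACK: discarded pending ['a']; in_txn=False
Op 4: UPDATE d=29 (auto-commit; committed d=29)
Op 5: BEGIN: in_txn=True, pending={}
Op 6: UPDATE d=27 (pending; pending now {d=27})
Op 7: ROLLBACK: discarded pending ['d']; in_txn=False
Op 8: UPDATE d=4 (auto-commit; committed d=4)
Op 9: UPDATE c=20 (auto-commit; committed c=20)
Op 10: UPDATE c=9 (auto-commit; committed c=9)
ROLLBACK at op 3 discards: ['a']

Answer: a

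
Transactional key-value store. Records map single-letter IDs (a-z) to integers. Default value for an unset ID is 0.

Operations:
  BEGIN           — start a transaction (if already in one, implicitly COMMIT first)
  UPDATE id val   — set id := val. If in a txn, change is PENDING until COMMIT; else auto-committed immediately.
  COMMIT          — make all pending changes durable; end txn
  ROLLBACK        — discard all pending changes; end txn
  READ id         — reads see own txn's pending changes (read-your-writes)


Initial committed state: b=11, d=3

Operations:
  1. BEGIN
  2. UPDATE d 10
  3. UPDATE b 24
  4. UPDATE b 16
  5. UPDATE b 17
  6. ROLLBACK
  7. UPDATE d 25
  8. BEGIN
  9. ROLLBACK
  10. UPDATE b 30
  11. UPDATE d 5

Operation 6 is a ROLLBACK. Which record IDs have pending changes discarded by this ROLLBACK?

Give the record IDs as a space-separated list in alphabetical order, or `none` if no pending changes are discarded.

Initial committed: {b=11, d=3}
Op 1: BEGIN: in_txn=True, pending={}
Op 2: UPDATE d=10 (pending; pending now {d=10})
Op 3: UPDATE b=24 (pending; pending now {b=24, d=10})
Op 4: UPDATE b=16 (pending; pending now {b=16, d=10})
Op 5: UPDATE b=17 (pending; pending now {b=17, d=10})
Op 6: ROLLBACK: discarded pending ['b', 'd']; in_txn=False
Op 7: UPDATE d=25 (auto-commit; committed d=25)
Op 8: BEGIN: in_txn=True, pending={}
Op 9: ROLLBACK: discarded pending []; in_txn=False
Op 10: UPDATE b=30 (auto-commit; committed b=30)
Op 11: UPDATE d=5 (auto-commit; committed d=5)
ROLLBACK at op 6 discards: ['b', 'd']

Answer: b d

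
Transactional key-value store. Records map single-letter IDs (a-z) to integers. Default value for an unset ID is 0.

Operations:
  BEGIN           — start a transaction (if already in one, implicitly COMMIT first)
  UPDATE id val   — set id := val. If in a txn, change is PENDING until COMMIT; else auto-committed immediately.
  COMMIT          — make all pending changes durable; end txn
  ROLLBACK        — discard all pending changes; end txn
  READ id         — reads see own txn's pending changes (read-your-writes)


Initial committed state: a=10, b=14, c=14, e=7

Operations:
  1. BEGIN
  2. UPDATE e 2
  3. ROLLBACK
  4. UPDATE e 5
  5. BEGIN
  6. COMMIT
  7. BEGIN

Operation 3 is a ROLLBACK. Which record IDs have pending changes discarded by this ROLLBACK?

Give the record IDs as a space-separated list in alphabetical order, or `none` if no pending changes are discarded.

Initial committed: {a=10, b=14, c=14, e=7}
Op 1: BEGIN: in_txn=True, pending={}
Op 2: UPDATE e=2 (pending; pending now {e=2})
Op 3: ROLLBACK: discarded pending ['e']; in_txn=False
Op 4: UPDATE e=5 (auto-commit; committed e=5)
Op 5: BEGIN: in_txn=True, pending={}
Op 6: COMMIT: merged [] into committed; committed now {a=10, b=14, c=14, e=5}
Op 7: BEGIN: in_txn=True, pending={}
ROLLBACK at op 3 discards: ['e']

Answer: e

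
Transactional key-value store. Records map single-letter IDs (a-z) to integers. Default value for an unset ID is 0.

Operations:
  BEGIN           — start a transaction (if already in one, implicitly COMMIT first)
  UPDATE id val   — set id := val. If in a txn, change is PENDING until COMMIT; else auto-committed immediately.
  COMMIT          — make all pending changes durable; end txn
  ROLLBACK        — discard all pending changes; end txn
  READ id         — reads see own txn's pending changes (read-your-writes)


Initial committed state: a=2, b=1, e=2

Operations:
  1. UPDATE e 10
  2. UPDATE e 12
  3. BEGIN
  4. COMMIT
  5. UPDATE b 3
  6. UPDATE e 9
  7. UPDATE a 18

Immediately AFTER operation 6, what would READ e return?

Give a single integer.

Answer: 9

Derivation:
Initial committed: {a=2, b=1, e=2}
Op 1: UPDATE e=10 (auto-commit; committed e=10)
Op 2: UPDATE e=12 (auto-commit; committed e=12)
Op 3: BEGIN: in_txn=True, pending={}
Op 4: COMMIT: merged [] into committed; committed now {a=2, b=1, e=12}
Op 5: UPDATE b=3 (auto-commit; committed b=3)
Op 6: UPDATE e=9 (auto-commit; committed e=9)
After op 6: visible(e) = 9 (pending={}, committed={a=2, b=3, e=9})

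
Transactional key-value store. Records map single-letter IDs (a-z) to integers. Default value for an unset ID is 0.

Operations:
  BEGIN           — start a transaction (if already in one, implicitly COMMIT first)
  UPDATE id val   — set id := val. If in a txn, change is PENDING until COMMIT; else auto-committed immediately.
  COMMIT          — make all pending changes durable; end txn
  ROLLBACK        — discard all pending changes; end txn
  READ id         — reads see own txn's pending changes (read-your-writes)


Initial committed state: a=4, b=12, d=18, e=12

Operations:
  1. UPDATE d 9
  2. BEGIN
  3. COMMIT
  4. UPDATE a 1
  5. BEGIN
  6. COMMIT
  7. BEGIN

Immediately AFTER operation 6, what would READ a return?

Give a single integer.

Answer: 1

Derivation:
Initial committed: {a=4, b=12, d=18, e=12}
Op 1: UPDATE d=9 (auto-commit; committed d=9)
Op 2: BEGIN: in_txn=True, pending={}
Op 3: COMMIT: merged [] into committed; committed now {a=4, b=12, d=9, e=12}
Op 4: UPDATE a=1 (auto-commit; committed a=1)
Op 5: BEGIN: in_txn=True, pending={}
Op 6: COMMIT: merged [] into committed; committed now {a=1, b=12, d=9, e=12}
After op 6: visible(a) = 1 (pending={}, committed={a=1, b=12, d=9, e=12})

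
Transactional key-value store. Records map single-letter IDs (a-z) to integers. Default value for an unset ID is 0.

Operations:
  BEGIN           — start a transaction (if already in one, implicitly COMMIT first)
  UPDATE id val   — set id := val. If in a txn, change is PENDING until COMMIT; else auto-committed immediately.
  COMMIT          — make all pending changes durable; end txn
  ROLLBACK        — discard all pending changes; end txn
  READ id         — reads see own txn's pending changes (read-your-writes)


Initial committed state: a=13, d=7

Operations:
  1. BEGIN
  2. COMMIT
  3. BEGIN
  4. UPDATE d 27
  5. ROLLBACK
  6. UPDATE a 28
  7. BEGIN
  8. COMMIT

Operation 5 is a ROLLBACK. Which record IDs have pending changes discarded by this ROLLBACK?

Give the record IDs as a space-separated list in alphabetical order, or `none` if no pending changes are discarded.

Initial committed: {a=13, d=7}
Op 1: BEGIN: in_txn=True, pending={}
Op 2: COMMIT: merged [] into committed; committed now {a=13, d=7}
Op 3: BEGIN: in_txn=True, pending={}
Op 4: UPDATE d=27 (pending; pending now {d=27})
Op 5: ROLLBACK: discarded pending ['d']; in_txn=False
Op 6: UPDATE a=28 (auto-commit; committed a=28)
Op 7: BEGIN: in_txn=True, pending={}
Op 8: COMMIT: merged [] into committed; committed now {a=28, d=7}
ROLLBACK at op 5 discards: ['d']

Answer: d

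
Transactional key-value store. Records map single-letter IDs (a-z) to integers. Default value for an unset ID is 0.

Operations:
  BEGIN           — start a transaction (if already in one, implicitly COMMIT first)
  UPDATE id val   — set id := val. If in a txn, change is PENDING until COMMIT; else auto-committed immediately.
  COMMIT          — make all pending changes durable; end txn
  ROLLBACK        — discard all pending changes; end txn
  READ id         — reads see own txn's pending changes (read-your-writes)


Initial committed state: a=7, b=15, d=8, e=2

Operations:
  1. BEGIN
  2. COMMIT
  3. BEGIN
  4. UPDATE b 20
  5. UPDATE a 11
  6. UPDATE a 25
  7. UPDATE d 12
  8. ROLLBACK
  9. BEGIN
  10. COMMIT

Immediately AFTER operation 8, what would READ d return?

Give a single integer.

Initial committed: {a=7, b=15, d=8, e=2}
Op 1: BEGIN: in_txn=True, pending={}
Op 2: COMMIT: merged [] into committed; committed now {a=7, b=15, d=8, e=2}
Op 3: BEGIN: in_txn=True, pending={}
Op 4: UPDATE b=20 (pending; pending now {b=20})
Op 5: UPDATE a=11 (pending; pending now {a=11, b=20})
Op 6: UPDATE a=25 (pending; pending now {a=25, b=20})
Op 7: UPDATE d=12 (pending; pending now {a=25, b=20, d=12})
Op 8: ROLLBACK: discarded pending ['a', 'b', 'd']; in_txn=False
After op 8: visible(d) = 8 (pending={}, committed={a=7, b=15, d=8, e=2})

Answer: 8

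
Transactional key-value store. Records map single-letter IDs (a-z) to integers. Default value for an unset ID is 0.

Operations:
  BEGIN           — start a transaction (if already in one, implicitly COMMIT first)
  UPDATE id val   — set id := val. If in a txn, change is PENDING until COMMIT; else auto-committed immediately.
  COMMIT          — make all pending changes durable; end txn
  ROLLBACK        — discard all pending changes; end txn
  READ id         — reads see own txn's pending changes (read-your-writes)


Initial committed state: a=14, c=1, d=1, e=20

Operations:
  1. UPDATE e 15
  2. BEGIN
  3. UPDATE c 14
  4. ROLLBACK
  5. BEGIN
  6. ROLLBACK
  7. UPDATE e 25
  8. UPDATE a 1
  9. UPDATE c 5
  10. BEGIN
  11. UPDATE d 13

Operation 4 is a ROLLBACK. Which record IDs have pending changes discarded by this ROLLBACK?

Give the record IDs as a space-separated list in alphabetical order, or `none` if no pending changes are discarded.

Initial committed: {a=14, c=1, d=1, e=20}
Op 1: UPDATE e=15 (auto-commit; committed e=15)
Op 2: BEGIN: in_txn=True, pending={}
Op 3: UPDATE c=14 (pending; pending now {c=14})
Op 4: ROLLBACK: discarded pending ['c']; in_txn=False
Op 5: BEGIN: in_txn=True, pending={}
Op 6: ROLLBACK: discarded pending []; in_txn=False
Op 7: UPDATE e=25 (auto-commit; committed e=25)
Op 8: UPDATE a=1 (auto-commit; committed a=1)
Op 9: UPDATE c=5 (auto-commit; committed c=5)
Op 10: BEGIN: in_txn=True, pending={}
Op 11: UPDATE d=13 (pending; pending now {d=13})
ROLLBACK at op 4 discards: ['c']

Answer: c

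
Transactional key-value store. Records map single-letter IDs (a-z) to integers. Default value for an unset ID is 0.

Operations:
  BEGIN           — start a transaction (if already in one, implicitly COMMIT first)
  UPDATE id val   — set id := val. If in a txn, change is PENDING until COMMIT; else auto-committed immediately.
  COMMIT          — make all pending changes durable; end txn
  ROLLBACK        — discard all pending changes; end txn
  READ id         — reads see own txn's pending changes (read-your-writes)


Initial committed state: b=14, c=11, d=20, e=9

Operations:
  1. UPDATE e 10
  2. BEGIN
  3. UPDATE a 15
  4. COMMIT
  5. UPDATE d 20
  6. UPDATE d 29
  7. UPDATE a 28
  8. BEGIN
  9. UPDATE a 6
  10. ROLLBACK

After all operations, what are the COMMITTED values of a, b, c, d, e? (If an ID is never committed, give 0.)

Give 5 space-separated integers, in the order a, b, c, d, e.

Answer: 28 14 11 29 10

Derivation:
Initial committed: {b=14, c=11, d=20, e=9}
Op 1: UPDATE e=10 (auto-commit; committed e=10)
Op 2: BEGIN: in_txn=True, pending={}
Op 3: UPDATE a=15 (pending; pending now {a=15})
Op 4: COMMIT: merged ['a'] into committed; committed now {a=15, b=14, c=11, d=20, e=10}
Op 5: UPDATE d=20 (auto-commit; committed d=20)
Op 6: UPDATE d=29 (auto-commit; committed d=29)
Op 7: UPDATE a=28 (auto-commit; committed a=28)
Op 8: BEGIN: in_txn=True, pending={}
Op 9: UPDATE a=6 (pending; pending now {a=6})
Op 10: ROLLBACK: discarded pending ['a']; in_txn=False
Final committed: {a=28, b=14, c=11, d=29, e=10}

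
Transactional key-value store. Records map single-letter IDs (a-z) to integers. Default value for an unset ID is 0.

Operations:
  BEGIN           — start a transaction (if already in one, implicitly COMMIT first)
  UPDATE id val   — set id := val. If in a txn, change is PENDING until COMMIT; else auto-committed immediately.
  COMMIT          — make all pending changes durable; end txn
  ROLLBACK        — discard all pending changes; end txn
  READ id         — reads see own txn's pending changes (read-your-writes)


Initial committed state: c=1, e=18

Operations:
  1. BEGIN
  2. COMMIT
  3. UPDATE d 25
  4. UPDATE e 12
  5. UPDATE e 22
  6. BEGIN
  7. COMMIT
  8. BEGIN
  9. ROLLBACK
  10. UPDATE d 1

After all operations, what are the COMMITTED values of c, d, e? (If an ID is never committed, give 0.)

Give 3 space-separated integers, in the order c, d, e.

Initial committed: {c=1, e=18}
Op 1: BEGIN: in_txn=True, pending={}
Op 2: COMMIT: merged [] into committed; committed now {c=1, e=18}
Op 3: UPDATE d=25 (auto-commit; committed d=25)
Op 4: UPDATE e=12 (auto-commit; committed e=12)
Op 5: UPDATE e=22 (auto-commit; committed e=22)
Op 6: BEGIN: in_txn=True, pending={}
Op 7: COMMIT: merged [] into committed; committed now {c=1, d=25, e=22}
Op 8: BEGIN: in_txn=True, pending={}
Op 9: ROLLBACK: discarded pending []; in_txn=False
Op 10: UPDATE d=1 (auto-commit; committed d=1)
Final committed: {c=1, d=1, e=22}

Answer: 1 1 22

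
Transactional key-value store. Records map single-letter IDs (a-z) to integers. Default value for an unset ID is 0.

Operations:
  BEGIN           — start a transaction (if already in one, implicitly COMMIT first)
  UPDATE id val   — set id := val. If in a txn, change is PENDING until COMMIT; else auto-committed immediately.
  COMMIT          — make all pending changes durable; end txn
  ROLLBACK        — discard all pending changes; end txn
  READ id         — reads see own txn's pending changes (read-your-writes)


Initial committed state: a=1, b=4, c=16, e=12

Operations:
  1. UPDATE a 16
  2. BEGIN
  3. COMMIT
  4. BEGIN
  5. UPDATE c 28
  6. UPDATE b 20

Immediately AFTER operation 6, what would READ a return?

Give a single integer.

Answer: 16

Derivation:
Initial committed: {a=1, b=4, c=16, e=12}
Op 1: UPDATE a=16 (auto-commit; committed a=16)
Op 2: BEGIN: in_txn=True, pending={}
Op 3: COMMIT: merged [] into committed; committed now {a=16, b=4, c=16, e=12}
Op 4: BEGIN: in_txn=True, pending={}
Op 5: UPDATE c=28 (pending; pending now {c=28})
Op 6: UPDATE b=20 (pending; pending now {b=20, c=28})
After op 6: visible(a) = 16 (pending={b=20, c=28}, committed={a=16, b=4, c=16, e=12})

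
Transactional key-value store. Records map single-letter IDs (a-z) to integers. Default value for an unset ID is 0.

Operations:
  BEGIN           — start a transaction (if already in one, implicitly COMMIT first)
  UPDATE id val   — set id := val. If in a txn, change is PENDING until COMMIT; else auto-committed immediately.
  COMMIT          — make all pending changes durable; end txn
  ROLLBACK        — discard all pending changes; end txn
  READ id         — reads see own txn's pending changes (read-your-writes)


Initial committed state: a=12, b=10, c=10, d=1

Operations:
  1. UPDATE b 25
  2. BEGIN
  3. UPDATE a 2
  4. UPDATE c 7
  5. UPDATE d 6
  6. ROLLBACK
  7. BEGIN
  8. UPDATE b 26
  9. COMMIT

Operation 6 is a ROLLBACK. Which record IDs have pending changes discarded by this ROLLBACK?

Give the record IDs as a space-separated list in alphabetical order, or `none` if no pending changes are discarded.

Initial committed: {a=12, b=10, c=10, d=1}
Op 1: UPDATE b=25 (auto-commit; committed b=25)
Op 2: BEGIN: in_txn=True, pending={}
Op 3: UPDATE a=2 (pending; pending now {a=2})
Op 4: UPDATE c=7 (pending; pending now {a=2, c=7})
Op 5: UPDATE d=6 (pending; pending now {a=2, c=7, d=6})
Op 6: ROLLBACK: discarded pending ['a', 'c', 'd']; in_txn=False
Op 7: BEGIN: in_txn=True, pending={}
Op 8: UPDATE b=26 (pending; pending now {b=26})
Op 9: COMMIT: merged ['b'] into committed; committed now {a=12, b=26, c=10, d=1}
ROLLBACK at op 6 discards: ['a', 'c', 'd']

Answer: a c d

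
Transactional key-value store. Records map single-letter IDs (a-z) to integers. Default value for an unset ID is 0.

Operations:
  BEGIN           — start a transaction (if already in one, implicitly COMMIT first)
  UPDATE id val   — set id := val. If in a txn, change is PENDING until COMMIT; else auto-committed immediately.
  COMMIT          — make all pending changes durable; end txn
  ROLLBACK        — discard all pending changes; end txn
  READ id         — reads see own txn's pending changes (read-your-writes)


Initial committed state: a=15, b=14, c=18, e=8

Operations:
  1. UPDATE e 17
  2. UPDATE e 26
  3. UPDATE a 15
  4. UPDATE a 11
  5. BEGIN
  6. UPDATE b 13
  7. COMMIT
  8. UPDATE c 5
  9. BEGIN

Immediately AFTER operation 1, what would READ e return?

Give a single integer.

Initial committed: {a=15, b=14, c=18, e=8}
Op 1: UPDATE e=17 (auto-commit; committed e=17)
After op 1: visible(e) = 17 (pending={}, committed={a=15, b=14, c=18, e=17})

Answer: 17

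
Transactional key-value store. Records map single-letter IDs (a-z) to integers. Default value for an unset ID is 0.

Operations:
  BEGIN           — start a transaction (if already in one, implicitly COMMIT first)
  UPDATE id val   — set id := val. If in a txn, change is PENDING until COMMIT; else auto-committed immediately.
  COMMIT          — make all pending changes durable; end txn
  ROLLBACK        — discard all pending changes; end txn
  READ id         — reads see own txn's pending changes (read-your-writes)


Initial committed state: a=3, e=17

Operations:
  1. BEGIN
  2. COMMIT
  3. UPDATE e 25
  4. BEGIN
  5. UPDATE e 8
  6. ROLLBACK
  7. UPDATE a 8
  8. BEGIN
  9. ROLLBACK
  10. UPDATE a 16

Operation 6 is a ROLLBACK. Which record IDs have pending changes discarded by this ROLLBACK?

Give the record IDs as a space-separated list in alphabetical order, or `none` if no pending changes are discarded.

Answer: e

Derivation:
Initial committed: {a=3, e=17}
Op 1: BEGIN: in_txn=True, pending={}
Op 2: COMMIT: merged [] into committed; committed now {a=3, e=17}
Op 3: UPDATE e=25 (auto-commit; committed e=25)
Op 4: BEGIN: in_txn=True, pending={}
Op 5: UPDATE e=8 (pending; pending now {e=8})
Op 6: ROLLBACK: discarded pending ['e']; in_txn=False
Op 7: UPDATE a=8 (auto-commit; committed a=8)
Op 8: BEGIN: in_txn=True, pending={}
Op 9: ROLLBACK: discarded pending []; in_txn=False
Op 10: UPDATE a=16 (auto-commit; committed a=16)
ROLLBACK at op 6 discards: ['e']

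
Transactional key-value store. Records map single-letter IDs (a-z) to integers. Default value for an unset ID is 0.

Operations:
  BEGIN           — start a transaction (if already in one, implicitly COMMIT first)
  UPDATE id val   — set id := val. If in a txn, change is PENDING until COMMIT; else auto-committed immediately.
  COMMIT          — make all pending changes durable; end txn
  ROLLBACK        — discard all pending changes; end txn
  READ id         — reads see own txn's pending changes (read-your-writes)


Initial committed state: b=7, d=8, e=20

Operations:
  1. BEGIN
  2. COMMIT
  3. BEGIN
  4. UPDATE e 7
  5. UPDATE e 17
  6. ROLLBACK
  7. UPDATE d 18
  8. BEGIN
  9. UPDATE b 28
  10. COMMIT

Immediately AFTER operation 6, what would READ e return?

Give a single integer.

Answer: 20

Derivation:
Initial committed: {b=7, d=8, e=20}
Op 1: BEGIN: in_txn=True, pending={}
Op 2: COMMIT: merged [] into committed; committed now {b=7, d=8, e=20}
Op 3: BEGIN: in_txn=True, pending={}
Op 4: UPDATE e=7 (pending; pending now {e=7})
Op 5: UPDATE e=17 (pending; pending now {e=17})
Op 6: ROLLBACK: discarded pending ['e']; in_txn=False
After op 6: visible(e) = 20 (pending={}, committed={b=7, d=8, e=20})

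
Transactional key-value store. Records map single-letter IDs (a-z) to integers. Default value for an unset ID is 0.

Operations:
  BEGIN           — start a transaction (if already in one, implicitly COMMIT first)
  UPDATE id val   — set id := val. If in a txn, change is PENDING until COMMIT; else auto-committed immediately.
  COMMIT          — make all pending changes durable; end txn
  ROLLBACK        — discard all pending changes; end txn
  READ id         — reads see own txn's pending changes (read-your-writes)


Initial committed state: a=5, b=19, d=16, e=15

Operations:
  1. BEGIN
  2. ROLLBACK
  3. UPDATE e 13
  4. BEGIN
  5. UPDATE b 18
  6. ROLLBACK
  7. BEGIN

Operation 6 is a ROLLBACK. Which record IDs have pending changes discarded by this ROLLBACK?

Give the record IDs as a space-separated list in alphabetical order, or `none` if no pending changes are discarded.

Answer: b

Derivation:
Initial committed: {a=5, b=19, d=16, e=15}
Op 1: BEGIN: in_txn=True, pending={}
Op 2: ROLLBACK: discarded pending []; in_txn=False
Op 3: UPDATE e=13 (auto-commit; committed e=13)
Op 4: BEGIN: in_txn=True, pending={}
Op 5: UPDATE b=18 (pending; pending now {b=18})
Op 6: ROLLBACK: discarded pending ['b']; in_txn=False
Op 7: BEGIN: in_txn=True, pending={}
ROLLBACK at op 6 discards: ['b']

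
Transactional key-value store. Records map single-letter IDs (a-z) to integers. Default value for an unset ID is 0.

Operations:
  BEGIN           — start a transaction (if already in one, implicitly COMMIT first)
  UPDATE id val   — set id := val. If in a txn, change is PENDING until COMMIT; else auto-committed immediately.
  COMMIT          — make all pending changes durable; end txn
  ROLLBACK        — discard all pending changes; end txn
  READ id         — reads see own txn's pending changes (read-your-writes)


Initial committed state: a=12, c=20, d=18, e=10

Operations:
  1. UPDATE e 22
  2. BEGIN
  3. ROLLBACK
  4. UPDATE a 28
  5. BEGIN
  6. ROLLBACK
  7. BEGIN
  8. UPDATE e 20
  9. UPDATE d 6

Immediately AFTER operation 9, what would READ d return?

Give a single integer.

Initial committed: {a=12, c=20, d=18, e=10}
Op 1: UPDATE e=22 (auto-commit; committed e=22)
Op 2: BEGIN: in_txn=True, pending={}
Op 3: ROLLBACK: discarded pending []; in_txn=False
Op 4: UPDATE a=28 (auto-commit; committed a=28)
Op 5: BEGIN: in_txn=True, pending={}
Op 6: ROLLBACK: discarded pending []; in_txn=False
Op 7: BEGIN: in_txn=True, pending={}
Op 8: UPDATE e=20 (pending; pending now {e=20})
Op 9: UPDATE d=6 (pending; pending now {d=6, e=20})
After op 9: visible(d) = 6 (pending={d=6, e=20}, committed={a=28, c=20, d=18, e=22})

Answer: 6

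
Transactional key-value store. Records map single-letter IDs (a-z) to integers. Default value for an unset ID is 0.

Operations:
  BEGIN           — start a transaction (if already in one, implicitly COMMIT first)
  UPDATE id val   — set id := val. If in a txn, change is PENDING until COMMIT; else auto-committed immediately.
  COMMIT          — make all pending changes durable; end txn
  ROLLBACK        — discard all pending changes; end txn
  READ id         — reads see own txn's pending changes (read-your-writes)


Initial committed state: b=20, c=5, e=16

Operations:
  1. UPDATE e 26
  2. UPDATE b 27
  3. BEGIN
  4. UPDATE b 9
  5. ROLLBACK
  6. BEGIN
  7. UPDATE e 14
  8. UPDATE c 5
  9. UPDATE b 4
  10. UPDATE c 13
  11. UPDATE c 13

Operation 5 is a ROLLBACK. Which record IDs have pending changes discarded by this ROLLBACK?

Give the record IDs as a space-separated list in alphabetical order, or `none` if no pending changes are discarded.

Initial committed: {b=20, c=5, e=16}
Op 1: UPDATE e=26 (auto-commit; committed e=26)
Op 2: UPDATE b=27 (auto-commit; committed b=27)
Op 3: BEGIN: in_txn=True, pending={}
Op 4: UPDATE b=9 (pending; pending now {b=9})
Op 5: ROLLBACK: discarded pending ['b']; in_txn=False
Op 6: BEGIN: in_txn=True, pending={}
Op 7: UPDATE e=14 (pending; pending now {e=14})
Op 8: UPDATE c=5 (pending; pending now {c=5, e=14})
Op 9: UPDATE b=4 (pending; pending now {b=4, c=5, e=14})
Op 10: UPDATE c=13 (pending; pending now {b=4, c=13, e=14})
Op 11: UPDATE c=13 (pending; pending now {b=4, c=13, e=14})
ROLLBACK at op 5 discards: ['b']

Answer: b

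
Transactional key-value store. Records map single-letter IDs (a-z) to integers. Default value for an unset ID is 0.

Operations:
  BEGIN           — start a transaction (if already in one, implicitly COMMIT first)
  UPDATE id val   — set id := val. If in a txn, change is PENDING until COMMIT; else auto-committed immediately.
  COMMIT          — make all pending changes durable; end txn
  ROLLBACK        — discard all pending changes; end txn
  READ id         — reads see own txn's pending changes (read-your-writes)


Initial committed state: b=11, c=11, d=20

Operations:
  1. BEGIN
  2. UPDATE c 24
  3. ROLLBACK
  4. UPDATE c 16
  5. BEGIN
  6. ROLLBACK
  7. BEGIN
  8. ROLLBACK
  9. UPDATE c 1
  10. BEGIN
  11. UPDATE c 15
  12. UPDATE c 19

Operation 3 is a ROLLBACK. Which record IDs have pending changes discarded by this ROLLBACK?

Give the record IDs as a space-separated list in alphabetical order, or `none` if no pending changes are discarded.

Answer: c

Derivation:
Initial committed: {b=11, c=11, d=20}
Op 1: BEGIN: in_txn=True, pending={}
Op 2: UPDATE c=24 (pending; pending now {c=24})
Op 3: ROLLBACK: discarded pending ['c']; in_txn=False
Op 4: UPDATE c=16 (auto-commit; committed c=16)
Op 5: BEGIN: in_txn=True, pending={}
Op 6: ROLLBACK: discarded pending []; in_txn=False
Op 7: BEGIN: in_txn=True, pending={}
Op 8: ROLLBACK: discarded pending []; in_txn=False
Op 9: UPDATE c=1 (auto-commit; committed c=1)
Op 10: BEGIN: in_txn=True, pending={}
Op 11: UPDATE c=15 (pending; pending now {c=15})
Op 12: UPDATE c=19 (pending; pending now {c=19})
ROLLBACK at op 3 discards: ['c']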